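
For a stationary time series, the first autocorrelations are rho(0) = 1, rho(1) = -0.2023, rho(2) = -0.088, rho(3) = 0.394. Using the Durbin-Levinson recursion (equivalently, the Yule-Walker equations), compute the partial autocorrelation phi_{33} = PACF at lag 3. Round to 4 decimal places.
\phi_{33} = 0.3681

The PACF at lag k is phi_{kk}, the last component of the solution
to the Yule-Walker system G_k phi = r_k where
  (G_k)_{ij} = rho(|i - j|), (r_k)_i = rho(i), i,j = 1..k.
Equivalently, Durbin-Levinson gives phi_{kk} iteratively:
  phi_{11} = rho(1)
  phi_{kk} = [rho(k) - sum_{j=1..k-1} phi_{k-1,j} rho(k-j)]
            / [1 - sum_{j=1..k-1} phi_{k-1,j} rho(j)],
  phi_{k,j} = phi_{k-1,j} - phi_{kk} phi_{k-1,k-j},  j = 1..k-1.
Step k = 1:
  phi_11 = rho(1) = -0.2023.
Step k = 2:
  phi_22 = [rho(2) - phi_11 rho(1)] / [1 - phi_11 rho(1)] = [-0.088 - (-0.2023)(-0.2023)] / [1 - (-0.2023)(-0.2023)]
         = -0.12892529 / 0.95907471 = -0.134427.
  Update: phi_21 = phi_11 - phi_22 phi_11 = -0.2023 - (-0.134427)(-0.2023) = -0.229495.
Step k = 3:
  phi_33 = [rho(3) - phi_21 rho(2) - phi_22 rho(1)] / [1 - phi_21 rho(1) - phi_22 rho(2)]
    numerator   = 0.394 - (-0.229495)(-0.088) - (-0.134427)(-0.2023) = 0.34660995
    denominator = 1 - (-0.229495)(-0.2023) - (-0.134427)(-0.088) = 0.9417437
  phi_33 = 0.34660995 / 0.9417437 = 0.3681.
Therefore phi_{33} = 0.3681.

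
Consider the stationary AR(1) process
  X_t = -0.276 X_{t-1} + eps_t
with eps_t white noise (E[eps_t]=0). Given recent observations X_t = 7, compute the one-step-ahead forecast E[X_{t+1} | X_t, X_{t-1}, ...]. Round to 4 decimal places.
E[X_{t+1} \mid \mathcal F_t] = -1.9320

For an AR(p) model X_t = c + sum_i phi_i X_{t-i} + eps_t, the
one-step-ahead conditional mean is
  E[X_{t+1} | X_t, ...] = c + sum_i phi_i X_{t+1-i}.
Substitute known values:
  E[X_{t+1} | ...] = (-0.276) * (7)
                   = -1.9320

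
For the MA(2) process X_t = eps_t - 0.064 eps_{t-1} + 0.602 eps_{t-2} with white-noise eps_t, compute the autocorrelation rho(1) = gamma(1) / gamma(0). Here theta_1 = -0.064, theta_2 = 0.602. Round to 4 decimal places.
\rho(1) = -0.0750

For an MA(q) process with theta_0 = 1, the autocovariance is
  gamma(k) = sigma^2 * sum_{i=0..q-k} theta_i * theta_{i+k},
and rho(k) = gamma(k) / gamma(0). Sigma^2 cancels.
  numerator   = (1)*(-0.064) + (-0.064)*(0.602) = -0.102528.
  denominator = (1)^2 + (-0.064)^2 + (0.602)^2 = 1.3665.
  rho(1) = -0.102528 / 1.3665 = -0.0750.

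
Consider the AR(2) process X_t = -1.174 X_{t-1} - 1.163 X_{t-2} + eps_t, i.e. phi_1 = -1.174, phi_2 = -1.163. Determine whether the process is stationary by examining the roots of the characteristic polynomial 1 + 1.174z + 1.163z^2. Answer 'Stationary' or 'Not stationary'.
\text{Not stationary}

The AR(p) characteristic polynomial is P(z) = 1 + 1.174z + 1.163z^2.
Stationarity requires all roots to lie outside the unit circle, i.e. |z| > 1 for every root.
Set 1 + (1.174) z + (1.163) z^2 = 0, i.e. a z^2 + b z + c = 0 with a = 1.163, b = 1.174, c = 1.
Discriminant D = b^2 - 4ac = (1.174)^2 - 4*(1.163)*1 = 1.378276 - (4.652) = -3.273724.
D < 0, so the roots are the complex-conjugate pair z = (-b +/- i sqrt(-D)) / (2a) = -0.5047 +/- 0.7779i.
For a conjugate pair |z|^2 = z * conj(z) = (product of roots) = c/a = 1/(1.163) = 0.859845, so |z| = sqrt(0.859845) = 0.9273 for both roots.
Moduli of all roots: 0.9273, 0.9273.
All moduli strictly greater than 1? No.
Verdict: Not stationary.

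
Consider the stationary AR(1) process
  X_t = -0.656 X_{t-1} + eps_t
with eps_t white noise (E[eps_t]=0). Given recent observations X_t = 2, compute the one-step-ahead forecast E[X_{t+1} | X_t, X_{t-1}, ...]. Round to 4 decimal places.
E[X_{t+1} \mid \mathcal F_t] = -1.3120

For an AR(p) model X_t = c + sum_i phi_i X_{t-i} + eps_t, the
one-step-ahead conditional mean is
  E[X_{t+1} | X_t, ...] = c + sum_i phi_i X_{t+1-i}.
Substitute known values:
  E[X_{t+1} | ...] = (-0.656) * (2)
                   = -1.3120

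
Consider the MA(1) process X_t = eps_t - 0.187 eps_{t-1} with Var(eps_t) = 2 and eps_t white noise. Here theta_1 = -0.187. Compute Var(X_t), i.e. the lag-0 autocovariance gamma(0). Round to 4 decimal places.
\gamma(0) = 2.0699

For an MA(q) process X_t = eps_t + sum_i theta_i eps_{t-i} with
Var(eps_t) = sigma^2, the variance is
  gamma(0) = sigma^2 * (1 + sum_i theta_i^2).
  sum_i theta_i^2 = (-0.187)^2 = 0.034969.
  gamma(0) = 2 * (1 + 0.034969) = 2 * 1.034969 = 2.069938, which rounds to 2.0699.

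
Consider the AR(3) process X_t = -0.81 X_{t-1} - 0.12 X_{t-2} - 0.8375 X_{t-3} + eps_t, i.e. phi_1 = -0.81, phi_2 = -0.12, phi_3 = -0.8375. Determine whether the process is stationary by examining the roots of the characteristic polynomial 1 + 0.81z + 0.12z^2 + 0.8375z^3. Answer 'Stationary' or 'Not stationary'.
\text{Not stationary}

The AR(p) characteristic polynomial is P(z) = 1 + 0.81z + 0.12z^2 + 0.8375z^3.
Stationarity requires all roots to lie outside the unit circle, i.e. |z| > 1 for every root.
Degree 3: look for a simple real root z0 first, then factor out (1 - z/z0) and solve the remaining quadratic.
Testing z0 = -0.8: P(-0.8) = 1 + (0.81)(-0.8) + (0.12)(-0.8)^2 + (0.8375)(-0.8)^3
  = 1 + (-0.648) + (0.0768) + (-0.4288) = 0.  So z_0 = -0.8 is a root, |z_0| = 0.8.
Divide out the factor (1 + 1.25 z) = (1 - z/z0) (since 1/z0 = -1.25):
  P(z) = (1 + 1.25 z)(1 + (-0.44) z + (0.67) z^2)
  [check: z-coef -0.44 - (-1.25) = 0.81; z^2-coef 0.67 - (-1.25)(-0.44) = 0.12; z^3-coef -(-1.25)(0.67) = 0.8375.]
Remaining roots from the quadratic factor 1 + (-0.44) z + (0.67) z^2:
  Set 1 + (-0.44) z + (0.67) z^2 = 0, i.e. a z^2 + b z + c = 0 with a = 0.67, b = -0.44, c = 1.
  Discriminant D = b^2 - 4ac = (-0.44)^2 - 4*(0.67)*1 = 0.1936 - (2.68) = -2.4864.
  D < 0, so the roots are the complex-conjugate pair z = (-b +/- i sqrt(-D)) / (2a) = 0.3284 +/- 1.1767i.
  For a conjugate pair |z|^2 = z * conj(z) = (product of roots) = c/a = 1/(0.67) = 1.492537, so |z| = sqrt(1.492537) = 1.2217 for both roots.
Moduli of all roots: 0.8000, 1.2217, 1.2217.
All moduli strictly greater than 1? No.
Verdict: Not stationary.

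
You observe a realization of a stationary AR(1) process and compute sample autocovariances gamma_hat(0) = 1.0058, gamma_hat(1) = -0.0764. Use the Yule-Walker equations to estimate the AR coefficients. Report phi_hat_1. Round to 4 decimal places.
\hat\phi_{1} = -0.0760

The Yule-Walker equations for an AR(p) process read, in matrix form,
  Gamma_p phi = r_p,   with   (Gamma_p)_{ij} = gamma(|i - j|),
                       (r_p)_i = gamma(i),   i,j = 1..p.
Substitute the sample gammas (Toeplitz matrix and right-hand side of size 1):
  Gamma_p = [[1.0058]]
  r_p     = [-0.0764]
With p = 1 this is the single equation gamma(0) phi_1 = gamma(1):
  phi_hat_1 = gamma(1) / gamma(0) = -0.0764 / 1.0058 = -0.0760.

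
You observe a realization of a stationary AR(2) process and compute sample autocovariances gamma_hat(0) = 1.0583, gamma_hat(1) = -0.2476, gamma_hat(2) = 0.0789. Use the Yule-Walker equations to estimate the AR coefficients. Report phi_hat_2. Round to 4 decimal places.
\hat\phi_{2} = 0.0210

The Yule-Walker equations for an AR(p) process read, in matrix form,
  Gamma_p phi = r_p,   with   (Gamma_p)_{ij} = gamma(|i - j|),
                       (r_p)_i = gamma(i),   i,j = 1..p.
Substitute the sample gammas (Toeplitz matrix and right-hand side of size 2):
  Gamma_p = [[1.0583, -0.2476], [-0.2476, 1.0583]]
  r_p     = [-0.2476, 0.0789]
Written out:
  1.0583 phi_1 - 0.2476 phi_2 = -0.2476
  -0.2476 phi_1 + 1.0583 phi_2 = 0.0789
Solve by Cramer's rule:
  det = gamma(0)^2 - gamma(1)^2 = (1.0583)^2 - (-0.2476)^2 = 1.11999889 - 0.06130576 = 1.05869313
  phi_hat_1 = [gamma(1) gamma(0) - gamma(1) gamma(2)] / det = [(-0.2476)(1.0583) - (-0.2476)(0.0789)] / 1.05869313 = -0.24249944 / 1.05869313 = -0.2291
  phi_hat_2 = [gamma(0) gamma(2) - gamma(1)^2] / det = [(1.0583)(0.0789) - (-0.2476)^2] / 1.05869313 = 0.02219411 / 1.05869313 = 0.021
So phi_hat = [-0.2291, 0.0210].
Therefore phi_hat_2 = 0.0210.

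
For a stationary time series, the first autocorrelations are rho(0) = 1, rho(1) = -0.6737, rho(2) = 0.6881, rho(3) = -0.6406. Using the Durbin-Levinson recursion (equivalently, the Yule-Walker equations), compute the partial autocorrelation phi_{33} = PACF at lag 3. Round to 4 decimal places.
\phi_{33} = -0.1950

The PACF at lag k is phi_{kk}, the last component of the solution
to the Yule-Walker system G_k phi = r_k where
  (G_k)_{ij} = rho(|i - j|), (r_k)_i = rho(i), i,j = 1..k.
Equivalently, Durbin-Levinson gives phi_{kk} iteratively:
  phi_{11} = rho(1)
  phi_{kk} = [rho(k) - sum_{j=1..k-1} phi_{k-1,j} rho(k-j)]
            / [1 - sum_{j=1..k-1} phi_{k-1,j} rho(j)],
  phi_{k,j} = phi_{k-1,j} - phi_{kk} phi_{k-1,k-j},  j = 1..k-1.
Step k = 1:
  phi_11 = rho(1) = -0.6737.
Step k = 2:
  phi_22 = [rho(2) - phi_11 rho(1)] / [1 - phi_11 rho(1)] = [0.6881 - (-0.6737)(-0.6737)] / [1 - (-0.6737)(-0.6737)]
         = 0.23422831 / 0.54612831 = 0.428889.
  Update: phi_21 = phi_11 - phi_22 phi_11 = -0.6737 - (0.428889)(-0.6737) = -0.384758.
Step k = 3:
  phi_33 = [rho(3) - phi_21 rho(2) - phi_22 rho(1)] / [1 - phi_21 rho(1) - phi_22 rho(2)]
    numerator   = -0.6406 - (-0.384758)(0.6881) - (0.428889)(-0.6737) = -0.0869059
    denominator = 1 - (-0.384758)(-0.6737) - (0.428889)(0.6881) = 0.44567041
  phi_33 = -0.0869059 / 0.44567041 = -0.195.
Therefore phi_{33} = -0.1950.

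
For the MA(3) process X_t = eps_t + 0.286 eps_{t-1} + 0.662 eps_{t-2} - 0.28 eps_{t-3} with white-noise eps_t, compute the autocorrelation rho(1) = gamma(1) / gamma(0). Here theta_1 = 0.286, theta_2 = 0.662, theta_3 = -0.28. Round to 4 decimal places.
\rho(1) = 0.1814

For an MA(q) process with theta_0 = 1, the autocovariance is
  gamma(k) = sigma^2 * sum_{i=0..q-k} theta_i * theta_{i+k},
and rho(k) = gamma(k) / gamma(0). Sigma^2 cancels.
  numerator   = (1)*(0.286) + (0.286)*(0.662) + (0.662)*(-0.28) = 0.289972.
  denominator = (1)^2 + (0.286)^2 + (0.662)^2 + (-0.28)^2 = 1.59844.
  rho(1) = 0.289972 / 1.59844 = 0.1814.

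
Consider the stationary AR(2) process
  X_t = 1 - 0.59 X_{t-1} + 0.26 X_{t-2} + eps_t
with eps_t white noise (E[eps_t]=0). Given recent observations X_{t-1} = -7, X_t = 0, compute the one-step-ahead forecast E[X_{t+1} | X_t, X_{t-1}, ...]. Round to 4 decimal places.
E[X_{t+1} \mid \mathcal F_t] = -0.8200

For an AR(p) model X_t = c + sum_i phi_i X_{t-i} + eps_t, the
one-step-ahead conditional mean is
  E[X_{t+1} | X_t, ...] = c + sum_i phi_i X_{t+1-i}.
Substitute known values:
  E[X_{t+1} | ...] = 1 + (-0.59) * (0) + (0.26) * (-7)
                   = -0.8200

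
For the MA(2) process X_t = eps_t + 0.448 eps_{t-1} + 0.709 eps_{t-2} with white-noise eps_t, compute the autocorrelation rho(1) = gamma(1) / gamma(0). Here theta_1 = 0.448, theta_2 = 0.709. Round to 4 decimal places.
\rho(1) = 0.4495

For an MA(q) process with theta_0 = 1, the autocovariance is
  gamma(k) = sigma^2 * sum_{i=0..q-k} theta_i * theta_{i+k},
and rho(k) = gamma(k) / gamma(0). Sigma^2 cancels.
  numerator   = (1)*(0.448) + (0.448)*(0.709) = 0.765632.
  denominator = (1)^2 + (0.448)^2 + (0.709)^2 = 1.703385.
  rho(1) = 0.765632 / 1.703385 = 0.4495.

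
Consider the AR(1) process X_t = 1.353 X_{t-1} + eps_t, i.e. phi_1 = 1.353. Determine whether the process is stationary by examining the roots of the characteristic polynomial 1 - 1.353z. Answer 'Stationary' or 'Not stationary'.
\text{Not stationary}

The AR(p) characteristic polynomial is P(z) = 1 - 1.353z.
Stationarity requires all roots to lie outside the unit circle, i.e. |z| > 1 for every root.
This is linear in z: 1 + (-1.353) z = 0  =>  z = -1/(-1.353) = 0.739098,  |z| = 0.739098.
Moduli of all roots: 0.7391.
All moduli strictly greater than 1? No.
Verdict: Not stationary.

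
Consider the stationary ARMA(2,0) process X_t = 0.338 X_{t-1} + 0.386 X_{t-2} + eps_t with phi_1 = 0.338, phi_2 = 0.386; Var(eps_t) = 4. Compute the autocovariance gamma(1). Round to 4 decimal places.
\gamma(1) = 3.7125

Multiply the model equation by X_{t-k} and take expectations. With theta_0 = psi_0 = 1 and psi_j the MA(infinity) weights, this gives
  gamma(k) - sum_i phi_i gamma(k-i) = c_k,
  c_k = sigma^2 * sum_{j=k..q} theta_j psi_{j-k}   (c_k = 0 for k > q),
using gamma(-m) = gamma(m).
Pure AR (q = 0): c_0 = sigma^2 = 4, c_k = 0 for k >= 1.
Equations for k = 0, 1, 2 (AR order 2, c_2 = 0):
  (E0) gamma(0) = phi_1 gamma(1) + phi_2 gamma(2) + c_0
  (E1) gamma(1) = phi_1 gamma(0) + phi_2 gamma(1) + c_1
  (E2) gamma(2) = phi_1 gamma(1) + phi_2 gamma(0)
From (E1): gamma(1) = A gamma(0) + B with
  A = phi_1 / (1 - phi_2) = 0.338 / 0.614 = 0.550489,   B = c_1 / (1 - phi_2) = 0 / 0.614 = 0.
Insert (E2) into (E0): gamma(0) (1 - phi_2^2) = phi_1 (1 + phi_2) gamma(1) + c_0.
  phi_1 (1 + phi_2) = (0.338)(1.386) = 0.468468,   1 - phi_2^2 = 0.851004.
Replace gamma(1) by A gamma(0) + B and collect gamma(0):
  gamma(0) [0.851004 - (0.468468)(0.550489)] = c_0 = 4
  gamma(0) * 0.593118 = 4
  gamma(0) = 4 / 0.593118 = 6.744024.
  gamma(1) = A gamma(0) = (0.550489)(6.744024) = 3.712508.
Therefore gamma(1) = 3.7125 (to 4 decimal places).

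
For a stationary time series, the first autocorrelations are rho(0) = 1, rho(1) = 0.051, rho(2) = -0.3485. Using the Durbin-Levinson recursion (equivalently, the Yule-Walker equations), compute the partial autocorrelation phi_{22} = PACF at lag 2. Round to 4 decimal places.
\phi_{22} = -0.3520

The PACF at lag k is phi_{kk}, the last component of the solution
to the Yule-Walker system G_k phi = r_k where
  (G_k)_{ij} = rho(|i - j|), (r_k)_i = rho(i), i,j = 1..k.
Equivalently, Durbin-Levinson gives phi_{kk} iteratively:
  phi_{11} = rho(1)
  phi_{kk} = [rho(k) - sum_{j=1..k-1} phi_{k-1,j} rho(k-j)]
            / [1 - sum_{j=1..k-1} phi_{k-1,j} rho(j)],
  phi_{k,j} = phi_{k-1,j} - phi_{kk} phi_{k-1,k-j},  j = 1..k-1.
Step k = 1:
  phi_11 = rho(1) = 0.051.
Step k = 2:
  phi_22 = [rho(2) - phi_11 rho(1)] / [1 - phi_11 rho(1)] = [-0.3485 - (0.051)(0.051)] / [1 - (0.051)(0.051)]
         = -0.351101 / 0.997399 = -0.352.
Therefore phi_{22} = -0.3520.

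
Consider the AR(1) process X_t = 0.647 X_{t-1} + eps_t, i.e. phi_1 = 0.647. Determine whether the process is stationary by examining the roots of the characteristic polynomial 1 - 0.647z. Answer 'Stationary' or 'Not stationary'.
\text{Stationary}

The AR(p) characteristic polynomial is P(z) = 1 - 0.647z.
Stationarity requires all roots to lie outside the unit circle, i.e. |z| > 1 for every root.
This is linear in z: 1 + (-0.647) z = 0  =>  z = -1/(-0.647) = 1.545595,  |z| = 1.545595.
Moduli of all roots: 1.5456.
All moduli strictly greater than 1? Yes.
Verdict: Stationary.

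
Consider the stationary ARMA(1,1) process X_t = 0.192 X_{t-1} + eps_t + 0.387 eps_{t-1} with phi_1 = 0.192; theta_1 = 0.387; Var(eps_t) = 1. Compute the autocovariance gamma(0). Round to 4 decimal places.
\gamma(0) = 1.3481

Multiply the model equation by X_{t-k} and take expectations. With theta_0 = psi_0 = 1 and psi_j the MA(infinity) weights, this gives
  gamma(k) - sum_i phi_i gamma(k-i) = c_k,
  c_k = sigma^2 * sum_{j=k..q} theta_j psi_{j-k}   (c_k = 0 for k > q),
using gamma(-m) = gamma(m).
psi-weights needed (psi_j = theta_j + sum_i phi_i psi_{j-i}):
  psi_1 = theta_1 + phi_1 = 0.387 + (0.192) = 0.579
Right-hand sides:
  c_0 = sigma^2 (1 + theta_1 psi_1) = 1 * (1 + (0.387)(0.579)) = 1 * 1.224073 = 1.224073
  c_1 = sigma^2 theta_1 = 1 * (0.387) = 0.387
  c_2 = 0
Equations for k = 0 and k = 1 (AR order 1):
  gamma(0) = phi_1 gamma(1) + c_0
  gamma(1) = phi_1 gamma(0) + c_1
Substituting the second into the first: gamma(0) (1 - phi_1^2) = c_0 + phi_1 c_1, so
  gamma(0) = (c_0 + phi_1 c_1) / (1 - phi_1^2) = (1.224073 + (0.192)(0.387)) / (1 - (0.192)^2) = 1.298377 / 0.963136 = 1.348072.
Therefore gamma(0) = 1.3481 (to 4 decimal places).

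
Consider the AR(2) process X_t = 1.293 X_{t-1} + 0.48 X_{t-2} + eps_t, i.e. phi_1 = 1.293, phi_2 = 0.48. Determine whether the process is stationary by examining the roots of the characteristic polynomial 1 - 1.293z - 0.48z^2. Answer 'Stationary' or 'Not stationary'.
\text{Not stationary}

The AR(p) characteristic polynomial is P(z) = 1 - 1.293z - 0.48z^2.
Stationarity requires all roots to lie outside the unit circle, i.e. |z| > 1 for every root.
Set 1 + (-1.293) z + (-0.48) z^2 = 0, i.e. a z^2 + b z + c = 0 with a = -0.48, b = -1.293, c = 1.
Discriminant D = b^2 - 4ac = (-1.293)^2 - 4*(-0.48)*1 = 1.671849 - (-1.92) = 3.591849.
D >= 0, so the roots are real: z = (-b +/- sqrt(D)) / (2a) = (1.293 +/- 1.895217) / (-0.96).
  z_1 = (1.293 + 1.895217) / (-0.96) = -3.3211,   |z_1| = 3.3211.
  z_2 = (1.293 - 1.895217) / (-0.96) = 0.6273,   |z_2| = 0.6273.
Moduli of all roots: 3.3211, 0.6273.
All moduli strictly greater than 1? No.
Verdict: Not stationary.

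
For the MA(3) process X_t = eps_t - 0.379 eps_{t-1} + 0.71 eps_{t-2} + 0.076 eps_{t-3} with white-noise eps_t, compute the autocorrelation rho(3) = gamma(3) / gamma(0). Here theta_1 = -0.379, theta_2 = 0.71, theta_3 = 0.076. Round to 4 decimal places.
\rho(3) = 0.0460

For an MA(q) process with theta_0 = 1, the autocovariance is
  gamma(k) = sigma^2 * sum_{i=0..q-k} theta_i * theta_{i+k},
and rho(k) = gamma(k) / gamma(0). Sigma^2 cancels.
  numerator   = (1)*(0.076) = 0.076.
  denominator = (1)^2 + (-0.379)^2 + (0.71)^2 + (0.076)^2 = 1.653517.
  rho(3) = 0.076 / 1.653517 = 0.0460.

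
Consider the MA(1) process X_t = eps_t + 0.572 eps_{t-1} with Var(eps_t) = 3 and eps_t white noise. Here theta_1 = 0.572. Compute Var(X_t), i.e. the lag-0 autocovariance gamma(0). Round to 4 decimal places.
\gamma(0) = 3.9816

For an MA(q) process X_t = eps_t + sum_i theta_i eps_{t-i} with
Var(eps_t) = sigma^2, the variance is
  gamma(0) = sigma^2 * (1 + sum_i theta_i^2).
  sum_i theta_i^2 = (0.572)^2 = 0.327184.
  gamma(0) = 3 * (1 + 0.327184) = 3 * 1.327184 = 3.981552, which rounds to 3.9816.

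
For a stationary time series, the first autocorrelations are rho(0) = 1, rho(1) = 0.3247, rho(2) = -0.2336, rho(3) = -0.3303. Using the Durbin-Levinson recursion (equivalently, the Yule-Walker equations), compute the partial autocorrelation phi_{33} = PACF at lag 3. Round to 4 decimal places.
\phi_{33} = -0.1340

The PACF at lag k is phi_{kk}, the last component of the solution
to the Yule-Walker system G_k phi = r_k where
  (G_k)_{ij} = rho(|i - j|), (r_k)_i = rho(i), i,j = 1..k.
Equivalently, Durbin-Levinson gives phi_{kk} iteratively:
  phi_{11} = rho(1)
  phi_{kk} = [rho(k) - sum_{j=1..k-1} phi_{k-1,j} rho(k-j)]
            / [1 - sum_{j=1..k-1} phi_{k-1,j} rho(j)],
  phi_{k,j} = phi_{k-1,j} - phi_{kk} phi_{k-1,k-j},  j = 1..k-1.
Step k = 1:
  phi_11 = rho(1) = 0.3247.
Step k = 2:
  phi_22 = [rho(2) - phi_11 rho(1)] / [1 - phi_11 rho(1)] = [-0.2336 - (0.3247)(0.3247)] / [1 - (0.3247)(0.3247)]
         = -0.33903009 / 0.89456991 = -0.378987.
  Update: phi_21 = phi_11 - phi_22 phi_11 = 0.3247 - (-0.378987)(0.3247) = 0.447757.
Step k = 3:
  phi_33 = [rho(3) - phi_21 rho(2) - phi_22 rho(1)] / [1 - phi_21 rho(1) - phi_22 rho(2)]
    numerator   = -0.3303 - (0.447757)(-0.2336) - (-0.378987)(0.3247) = -0.10264699
    denominator = 1 - (0.447757)(0.3247) - (-0.378987)(-0.2336) = 0.76608202
  phi_33 = -0.10264699 / 0.76608202 = -0.134.
Therefore phi_{33} = -0.1340.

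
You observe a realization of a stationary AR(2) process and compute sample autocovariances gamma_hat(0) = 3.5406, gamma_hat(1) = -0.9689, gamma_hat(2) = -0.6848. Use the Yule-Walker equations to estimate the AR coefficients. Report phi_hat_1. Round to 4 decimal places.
\hat\phi_{1} = -0.3530

The Yule-Walker equations for an AR(p) process read, in matrix form,
  Gamma_p phi = r_p,   with   (Gamma_p)_{ij} = gamma(|i - j|),
                       (r_p)_i = gamma(i),   i,j = 1..p.
Substitute the sample gammas (Toeplitz matrix and right-hand side of size 2):
  Gamma_p = [[3.5406, -0.9689], [-0.9689, 3.5406]]
  r_p     = [-0.9689, -0.6848]
Written out:
  3.5406 phi_1 - 0.9689 phi_2 = -0.9689
  -0.9689 phi_1 + 3.5406 phi_2 = -0.6848
Solve by Cramer's rule:
  det = gamma(0)^2 - gamma(1)^2 = (3.5406)^2 - (-0.9689)^2 = 12.53584836 - 0.93876721 = 11.59708115
  phi_hat_1 = [gamma(1) gamma(0) - gamma(1) gamma(2)] / det = [(-0.9689)(3.5406) - (-0.9689)(-0.6848)] / 11.59708115 = -4.09399006 / 11.59708115 = -0.353
  phi_hat_2 = [gamma(0) gamma(2) - gamma(1)^2] / det = [(3.5406)(-0.6848) - (-0.9689)^2] / 11.59708115 = -3.36337009 / 11.59708115 = -0.29
So phi_hat = [-0.3530, -0.2900].
Therefore phi_hat_1 = -0.3530.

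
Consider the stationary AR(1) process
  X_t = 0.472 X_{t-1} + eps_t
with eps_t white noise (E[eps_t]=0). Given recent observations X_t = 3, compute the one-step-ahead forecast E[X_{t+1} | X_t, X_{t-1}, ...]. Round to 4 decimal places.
E[X_{t+1} \mid \mathcal F_t] = 1.4160

For an AR(p) model X_t = c + sum_i phi_i X_{t-i} + eps_t, the
one-step-ahead conditional mean is
  E[X_{t+1} | X_t, ...] = c + sum_i phi_i X_{t+1-i}.
Substitute known values:
  E[X_{t+1} | ...] = (0.472) * (3)
                   = 1.4160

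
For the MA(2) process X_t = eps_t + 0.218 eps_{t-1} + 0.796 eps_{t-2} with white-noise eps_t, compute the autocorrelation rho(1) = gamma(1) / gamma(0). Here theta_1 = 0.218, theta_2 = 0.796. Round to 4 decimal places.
\rho(1) = 0.2329

For an MA(q) process with theta_0 = 1, the autocovariance is
  gamma(k) = sigma^2 * sum_{i=0..q-k} theta_i * theta_{i+k},
and rho(k) = gamma(k) / gamma(0). Sigma^2 cancels.
  numerator   = (1)*(0.218) + (0.218)*(0.796) = 0.391528.
  denominator = (1)^2 + (0.218)^2 + (0.796)^2 = 1.68114.
  rho(1) = 0.391528 / 1.68114 = 0.2329.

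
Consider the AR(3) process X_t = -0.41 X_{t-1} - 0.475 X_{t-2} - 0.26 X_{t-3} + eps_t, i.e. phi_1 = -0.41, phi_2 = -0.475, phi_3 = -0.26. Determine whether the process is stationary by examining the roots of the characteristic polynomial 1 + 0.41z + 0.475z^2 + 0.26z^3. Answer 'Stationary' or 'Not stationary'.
\text{Stationary}

The AR(p) characteristic polynomial is P(z) = 1 + 0.41z + 0.475z^2 + 0.26z^3.
Stationarity requires all roots to lie outside the unit circle, i.e. |z| > 1 for every root.
Degree 3: look for a simple real root z0 first, then factor out (1 - z/z0) and solve the remaining quadratic.
Testing z0 = -2: P(-2) = 1 + (0.41)(-2) + (0.475)(-2)^2 + (0.26)(-2)^3
  = 1 + (-0.82) + (1.9) + (-2.08) = 0.  So z_0 = -2 is a root, |z_0| = 2.
Divide out the factor (1 + 0.5 z) = (1 - z/z0) (since 1/z0 = -0.5):
  P(z) = (1 + 0.5 z)(1 + (-0.09) z + (0.52) z^2)
  [check: z-coef -0.09 - (-0.5) = 0.41; z^2-coef 0.52 - (-0.5)(-0.09) = 0.475; z^3-coef -(-0.5)(0.52) = 0.26.]
Remaining roots from the quadratic factor 1 + (-0.09) z + (0.52) z^2:
  Set 1 + (-0.09) z + (0.52) z^2 = 0, i.e. a z^2 + b z + c = 0 with a = 0.52, b = -0.09, c = 1.
  Discriminant D = b^2 - 4ac = (-0.09)^2 - 4*(0.52)*1 = 0.0081 - (2.08) = -2.0719.
  D < 0, so the roots are the complex-conjugate pair z = (-b +/- i sqrt(-D)) / (2a) = 0.0865 +/- 1.384i.
  For a conjugate pair |z|^2 = z * conj(z) = (product of roots) = c/a = 1/(0.52) = 1.923077, so |z| = sqrt(1.923077) = 1.3868 for both roots.
Moduli of all roots: 2.0000, 1.3868, 1.3868.
All moduli strictly greater than 1? Yes.
Verdict: Stationary.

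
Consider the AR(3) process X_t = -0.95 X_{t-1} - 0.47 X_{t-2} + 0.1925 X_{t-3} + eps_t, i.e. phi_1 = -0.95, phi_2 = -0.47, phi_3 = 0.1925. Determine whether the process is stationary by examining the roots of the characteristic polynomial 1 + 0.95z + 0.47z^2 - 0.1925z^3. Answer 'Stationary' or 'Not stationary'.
\text{Stationary}

The AR(p) characteristic polynomial is P(z) = 1 + 0.95z + 0.47z^2 - 0.1925z^3.
Stationarity requires all roots to lie outside the unit circle, i.e. |z| > 1 for every root.
Degree 3: look for a simple real root z0 first, then factor out (1 - z/z0) and solve the remaining quadratic.
Testing z0 = 4: P(4) = 1 + (0.95)(4) + (0.47)(4)^2 + (-0.1925)(4)^3
  = 1 + (3.8) + (7.52) + (-12.32) = 0.  So z_0 = 4 is a root, |z_0| = 4.
Divide out the factor (1 - 0.25 z) = (1 - z/z0) (since 1/z0 = 0.25):
  P(z) = (1 - 0.25 z)(1 + (1.2) z + (0.77) z^2)
  [check: z-coef 1.2 - (0.25) = 0.95; z^2-coef 0.77 - (0.25)(1.2) = 0.47; z^3-coef -(0.25)(0.77) = -0.1925.]
Remaining roots from the quadratic factor 1 + (1.2) z + (0.77) z^2:
  Set 1 + (1.2) z + (0.77) z^2 = 0, i.e. a z^2 + b z + c = 0 with a = 0.77, b = 1.2, c = 1.
  Discriminant D = b^2 - 4ac = (1.2)^2 - 4*(0.77)*1 = 1.44 - (3.08) = -1.64.
  D < 0, so the roots are the complex-conjugate pair z = (-b +/- i sqrt(-D)) / (2a) = -0.7792 +/- 0.8316i.
  For a conjugate pair |z|^2 = z * conj(z) = (product of roots) = c/a = 1/(0.77) = 1.298701, so |z| = sqrt(1.298701) = 1.1396 for both roots.
Moduli of all roots: 4.0000, 1.1396, 1.1396.
All moduli strictly greater than 1? Yes.
Verdict: Stationary.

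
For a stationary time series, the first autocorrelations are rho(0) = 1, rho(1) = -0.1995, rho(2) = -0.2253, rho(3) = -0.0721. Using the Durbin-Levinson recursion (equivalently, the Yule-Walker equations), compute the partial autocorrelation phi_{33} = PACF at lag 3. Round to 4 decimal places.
\phi_{33} = -0.2080

The PACF at lag k is phi_{kk}, the last component of the solution
to the Yule-Walker system G_k phi = r_k where
  (G_k)_{ij} = rho(|i - j|), (r_k)_i = rho(i), i,j = 1..k.
Equivalently, Durbin-Levinson gives phi_{kk} iteratively:
  phi_{11} = rho(1)
  phi_{kk} = [rho(k) - sum_{j=1..k-1} phi_{k-1,j} rho(k-j)]
            / [1 - sum_{j=1..k-1} phi_{k-1,j} rho(j)],
  phi_{k,j} = phi_{k-1,j} - phi_{kk} phi_{k-1,k-j},  j = 1..k-1.
Step k = 1:
  phi_11 = rho(1) = -0.1995.
Step k = 2:
  phi_22 = [rho(2) - phi_11 rho(1)] / [1 - phi_11 rho(1)] = [-0.2253 - (-0.1995)(-0.1995)] / [1 - (-0.1995)(-0.1995)]
         = -0.26510025 / 0.96019975 = -0.276089.
  Update: phi_21 = phi_11 - phi_22 phi_11 = -0.1995 - (-0.276089)(-0.1995) = -0.25458.
Step k = 3:
  phi_33 = [rho(3) - phi_21 rho(2) - phi_22 rho(1)] / [1 - phi_21 rho(1) - phi_22 rho(2)]
    numerator   = -0.0721 - (-0.25458)(-0.2253) - (-0.276089)(-0.1995) = -0.18453649
    denominator = 1 - (-0.25458)(-0.1995) - (-0.276089)(-0.2253) = 0.88700858
  phi_33 = -0.18453649 / 0.88700858 = -0.208.
Therefore phi_{33} = -0.2080.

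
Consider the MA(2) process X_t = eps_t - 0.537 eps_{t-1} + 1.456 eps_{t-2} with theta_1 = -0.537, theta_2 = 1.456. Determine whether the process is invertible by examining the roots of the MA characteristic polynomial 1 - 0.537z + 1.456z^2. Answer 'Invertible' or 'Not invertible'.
\text{Not invertible}

The MA(q) characteristic polynomial is P(z) = 1 - 0.537z + 1.456z^2.
Invertibility requires all roots to lie outside the unit circle, i.e. |z| > 1 for every root.
Set 1 + (-0.537) z + (1.456) z^2 = 0, i.e. a z^2 + b z + c = 0 with a = 1.456, b = -0.537, c = 1.
Discriminant D = b^2 - 4ac = (-0.537)^2 - 4*(1.456)*1 = 0.288369 - (5.824) = -5.535631.
D < 0, so the roots are the complex-conjugate pair z = (-b +/- i sqrt(-D)) / (2a) = 0.1844 +/- 0.808i.
For a conjugate pair |z|^2 = z * conj(z) = (product of roots) = c/a = 1/(1.456) = 0.686813, so |z| = sqrt(0.686813) = 0.8287 for both roots.
Moduli of all roots: 0.8287, 0.8287.
All moduli strictly greater than 1? No.
Verdict: Not invertible.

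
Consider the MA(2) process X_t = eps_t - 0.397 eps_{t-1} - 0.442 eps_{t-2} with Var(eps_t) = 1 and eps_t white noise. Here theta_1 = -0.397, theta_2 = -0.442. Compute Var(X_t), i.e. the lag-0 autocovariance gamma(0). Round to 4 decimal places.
\gamma(0) = 1.3530

For an MA(q) process X_t = eps_t + sum_i theta_i eps_{t-i} with
Var(eps_t) = sigma^2, the variance is
  gamma(0) = sigma^2 * (1 + sum_i theta_i^2).
  sum_i theta_i^2 = (-0.397)^2 + (-0.442)^2 = 0.157609 + 0.195364 = 0.352973.
  gamma(0) = 1 * (1 + 0.352973) = 1 * 1.352973 = 1.352973, which rounds to 1.3530.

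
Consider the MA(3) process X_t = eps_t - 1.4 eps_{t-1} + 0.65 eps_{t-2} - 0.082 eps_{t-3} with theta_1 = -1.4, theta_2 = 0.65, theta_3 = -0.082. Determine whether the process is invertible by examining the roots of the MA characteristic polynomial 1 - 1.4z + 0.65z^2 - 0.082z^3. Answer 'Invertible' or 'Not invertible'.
\text{Invertible}

The MA(q) characteristic polynomial is P(z) = 1 - 1.4z + 0.65z^2 - 0.082z^3.
Invertibility requires all roots to lie outside the unit circle, i.e. |z| > 1 for every root.
Degree 3: look for a simple real root z0 first, then factor out (1 - z/z0) and solve the remaining quadratic.
Testing z0 = 5: P(5) = 1 + (-1.4)(5) + (0.65)(5)^2 + (-0.082)(5)^3
  = 1 + (-7) + (16.25) + (-10.25) = 0.  So z_0 = 5 is a root, |z_0| = 5.
Divide out the factor (1 - 0.2 z) = (1 - z/z0) (since 1/z0 = 0.2):
  P(z) = (1 - 0.2 z)(1 + (-1.2) z + (0.41) z^2)
  [check: z-coef -1.2 - (0.2) = -1.4; z^2-coef 0.41 - (0.2)(-1.2) = 0.65; z^3-coef -(0.2)(0.41) = -0.082.]
Remaining roots from the quadratic factor 1 + (-1.2) z + (0.41) z^2:
  Set 1 + (-1.2) z + (0.41) z^2 = 0, i.e. a z^2 + b z + c = 0 with a = 0.41, b = -1.2, c = 1.
  Discriminant D = b^2 - 4ac = (-1.2)^2 - 4*(0.41)*1 = 1.44 - (1.64) = -0.2.
  D < 0, so the roots are the complex-conjugate pair z = (-b +/- i sqrt(-D)) / (2a) = 1.4634 +/- 0.5454i.
  For a conjugate pair |z|^2 = z * conj(z) = (product of roots) = c/a = 1/(0.41) = 2.439024, so |z| = sqrt(2.439024) = 1.5617 for both roots.
Moduli of all roots: 5.0000, 1.5617, 1.5617.
All moduli strictly greater than 1? Yes.
Verdict: Invertible.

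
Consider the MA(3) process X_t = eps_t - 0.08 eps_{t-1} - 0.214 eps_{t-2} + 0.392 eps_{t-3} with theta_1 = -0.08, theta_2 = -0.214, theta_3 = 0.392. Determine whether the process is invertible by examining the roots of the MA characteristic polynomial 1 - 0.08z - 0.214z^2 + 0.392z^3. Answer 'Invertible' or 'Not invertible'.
\text{Invertible}

The MA(q) characteristic polynomial is P(z) = 1 - 0.08z - 0.214z^2 + 0.392z^3.
Invertibility requires all roots to lie outside the unit circle, i.e. |z| > 1 for every root.
Degree 3: look for a simple real root z0 first, then factor out (1 - z/z0) and solve the remaining quadratic.
Testing z0 = -1.25: P(-1.25) = 1 + (-0.08)(-1.25) + (-0.214)(-1.25)^2 + (0.392)(-1.25)^3
  = 1 + (0.1) + (-0.334375) + (-0.765625) = 0.  So z_0 = -1.25 is a root, |z_0| = 1.25.
Divide out the factor (1 + 0.8 z) = (1 - z/z0) (since 1/z0 = -0.8):
  P(z) = (1 + 0.8 z)(1 + (-0.88) z + (0.49) z^2)
  [check: z-coef -0.88 - (-0.8) = -0.08; z^2-coef 0.49 - (-0.8)(-0.88) = -0.214; z^3-coef -(-0.8)(0.49) = 0.392.]
Remaining roots from the quadratic factor 1 + (-0.88) z + (0.49) z^2:
  Set 1 + (-0.88) z + (0.49) z^2 = 0, i.e. a z^2 + b z + c = 0 with a = 0.49, b = -0.88, c = 1.
  Discriminant D = b^2 - 4ac = (-0.88)^2 - 4*(0.49)*1 = 0.7744 - (1.96) = -1.1856.
  D < 0, so the roots are the complex-conjugate pair z = (-b +/- i sqrt(-D)) / (2a) = 0.898 +/- 1.1111i.
  For a conjugate pair |z|^2 = z * conj(z) = (product of roots) = c/a = 1/(0.49) = 2.040816, so |z| = sqrt(2.040816) = 1.4286 for both roots.
Moduli of all roots: 1.2500, 1.4286, 1.4286.
All moduli strictly greater than 1? Yes.
Verdict: Invertible.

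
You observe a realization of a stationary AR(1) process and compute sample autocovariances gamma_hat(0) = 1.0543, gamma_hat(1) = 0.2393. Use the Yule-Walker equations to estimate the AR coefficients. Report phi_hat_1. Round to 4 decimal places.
\hat\phi_{1} = 0.2270

The Yule-Walker equations for an AR(p) process read, in matrix form,
  Gamma_p phi = r_p,   with   (Gamma_p)_{ij} = gamma(|i - j|),
                       (r_p)_i = gamma(i),   i,j = 1..p.
Substitute the sample gammas (Toeplitz matrix and right-hand side of size 1):
  Gamma_p = [[1.0543]]
  r_p     = [0.2393]
With p = 1 this is the single equation gamma(0) phi_1 = gamma(1):
  phi_hat_1 = gamma(1) / gamma(0) = 0.2393 / 1.0543 = 0.2270.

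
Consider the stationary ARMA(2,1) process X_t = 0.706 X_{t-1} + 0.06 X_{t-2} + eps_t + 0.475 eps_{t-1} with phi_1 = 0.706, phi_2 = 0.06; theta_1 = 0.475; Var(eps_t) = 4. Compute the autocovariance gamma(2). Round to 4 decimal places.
\gamma(2) = 11.9680

Multiply the model equation by X_{t-k} and take expectations. With theta_0 = psi_0 = 1 and psi_j the MA(infinity) weights, this gives
  gamma(k) - sum_i phi_i gamma(k-i) = c_k,
  c_k = sigma^2 * sum_{j=k..q} theta_j psi_{j-k}   (c_k = 0 for k > q),
using gamma(-m) = gamma(m).
psi-weights needed (psi_j = theta_j + sum_i phi_i psi_{j-i}):
  psi_1 = theta_1 + phi_1 = 0.475 + (0.706) = 1.181
Right-hand sides:
  c_0 = sigma^2 (1 + theta_1 psi_1) = 4 * (1 + (0.475)(1.181)) = 4 * 1.560975 = 6.2439
  c_1 = sigma^2 theta_1 = 4 * (0.475) = 1.9
  c_2 = 0
Equations for k = 0, 1, 2 (AR order 2, c_2 = 0):
  (E0) gamma(0) = phi_1 gamma(1) + phi_2 gamma(2) + c_0
  (E1) gamma(1) = phi_1 gamma(0) + phi_2 gamma(1) + c_1
  (E2) gamma(2) = phi_1 gamma(1) + phi_2 gamma(0)
From (E1): gamma(1) = A gamma(0) + B with
  A = phi_1 / (1 - phi_2) = 0.706 / 0.94 = 0.751064,   B = c_1 / (1 - phi_2) = 1.9 / 0.94 = 2.021277.
Insert (E2) into (E0): gamma(0) (1 - phi_2^2) = phi_1 (1 + phi_2) gamma(1) + c_0.
  phi_1 (1 + phi_2) = (0.706)(1.06) = 0.74836,   1 - phi_2^2 = 0.9964.
Replace gamma(1) by A gamma(0) + B and collect gamma(0):
  gamma(0) [0.9964 - (0.74836)(0.751064)] = (0.74836)(2.021277) + 6.2439
  gamma(0) * 0.434334 = 7.756543
  gamma(0) = 7.756543 / 0.434334 = 17.858479.
  gamma(1) = A gamma(0) + B = (0.751064)(17.858479) + (2.021277) = 15.434135.
  gamma(2) = phi_1 gamma(1) + phi_2 gamma(0) = (0.706)(15.434135) + (0.06)(17.858479) = 11.968008.
Therefore gamma(2) = 11.9680 (to 4 decimal places).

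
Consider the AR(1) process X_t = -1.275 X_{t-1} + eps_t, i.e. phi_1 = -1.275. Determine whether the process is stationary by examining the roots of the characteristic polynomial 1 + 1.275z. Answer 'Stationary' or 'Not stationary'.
\text{Not stationary}

The AR(p) characteristic polynomial is P(z) = 1 + 1.275z.
Stationarity requires all roots to lie outside the unit circle, i.e. |z| > 1 for every root.
This is linear in z: 1 + (1.275) z = 0  =>  z = -1/(1.275) = -0.784314,  |z| = 0.784314.
Moduli of all roots: 0.7843.
All moduli strictly greater than 1? No.
Verdict: Not stationary.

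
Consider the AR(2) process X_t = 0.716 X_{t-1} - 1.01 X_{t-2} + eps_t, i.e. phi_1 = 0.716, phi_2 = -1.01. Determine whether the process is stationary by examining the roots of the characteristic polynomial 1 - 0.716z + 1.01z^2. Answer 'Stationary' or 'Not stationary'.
\text{Not stationary}

The AR(p) characteristic polynomial is P(z) = 1 - 0.716z + 1.01z^2.
Stationarity requires all roots to lie outside the unit circle, i.e. |z| > 1 for every root.
Set 1 + (-0.716) z + (1.01) z^2 = 0, i.e. a z^2 + b z + c = 0 with a = 1.01, b = -0.716, c = 1.
Discriminant D = b^2 - 4ac = (-0.716)^2 - 4*(1.01)*1 = 0.512656 - (4.04) = -3.527344.
D < 0, so the roots are the complex-conjugate pair z = (-b +/- i sqrt(-D)) / (2a) = 0.3545 +/- 0.9298i.
For a conjugate pair |z|^2 = z * conj(z) = (product of roots) = c/a = 1/(1.01) = 0.990099, so |z| = sqrt(0.990099) = 0.995 for both roots.
Moduli of all roots: 0.9950, 0.9950.
All moduli strictly greater than 1? No.
Verdict: Not stationary.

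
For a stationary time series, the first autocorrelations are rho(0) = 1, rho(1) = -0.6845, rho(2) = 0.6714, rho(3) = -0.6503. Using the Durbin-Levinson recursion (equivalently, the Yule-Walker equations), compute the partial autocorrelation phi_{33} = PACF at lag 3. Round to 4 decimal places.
\phi_{33} = -0.2310

The PACF at lag k is phi_{kk}, the last component of the solution
to the Yule-Walker system G_k phi = r_k where
  (G_k)_{ij} = rho(|i - j|), (r_k)_i = rho(i), i,j = 1..k.
Equivalently, Durbin-Levinson gives phi_{kk} iteratively:
  phi_{11} = rho(1)
  phi_{kk} = [rho(k) - sum_{j=1..k-1} phi_{k-1,j} rho(k-j)]
            / [1 - sum_{j=1..k-1} phi_{k-1,j} rho(j)],
  phi_{k,j} = phi_{k-1,j} - phi_{kk} phi_{k-1,k-j},  j = 1..k-1.
Step k = 1:
  phi_11 = rho(1) = -0.6845.
Step k = 2:
  phi_22 = [rho(2) - phi_11 rho(1)] / [1 - phi_11 rho(1)] = [0.6714 - (-0.6845)(-0.6845)] / [1 - (-0.6845)(-0.6845)]
         = 0.20285975 / 0.53145975 = 0.381703.
  Update: phi_21 = phi_11 - phi_22 phi_11 = -0.6845 - (0.381703)(-0.6845) = -0.423224.
Step k = 3:
  phi_33 = [rho(3) - phi_21 rho(2) - phi_22 rho(1)] / [1 - phi_21 rho(1) - phi_22 rho(2)]
    numerator   = -0.6503 - (-0.423224)(0.6714) - (0.381703)(-0.6845) = -0.10487152
    denominator = 1 - (-0.423224)(-0.6845) - (0.381703)(0.6714) = 0.45402759
  phi_33 = -0.10487152 / 0.45402759 = -0.231.
Therefore phi_{33} = -0.2310.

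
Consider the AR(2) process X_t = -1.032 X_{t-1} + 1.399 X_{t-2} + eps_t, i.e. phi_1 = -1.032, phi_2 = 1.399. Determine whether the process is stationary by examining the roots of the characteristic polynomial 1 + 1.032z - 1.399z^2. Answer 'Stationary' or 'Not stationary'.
\text{Not stationary}

The AR(p) characteristic polynomial is P(z) = 1 + 1.032z - 1.399z^2.
Stationarity requires all roots to lie outside the unit circle, i.e. |z| > 1 for every root.
Set 1 + (1.032) z + (-1.399) z^2 = 0, i.e. a z^2 + b z + c = 0 with a = -1.399, b = 1.032, c = 1.
Discriminant D = b^2 - 4ac = (1.032)^2 - 4*(-1.399)*1 = 1.065024 - (-5.596) = 6.661024.
D >= 0, so the roots are real: z = (-b +/- sqrt(D)) / (2a) = (-1.032 +/- 2.580896) / (-2.798).
  z_1 = (-1.032 + 2.580896) / (-2.798) = -0.5536,   |z_1| = 0.5536.
  z_2 = (-1.032 - 2.580896) / (-2.798) = 1.2912,   |z_2| = 1.2912.
Moduli of all roots: 0.5536, 1.2912.
All moduli strictly greater than 1? No.
Verdict: Not stationary.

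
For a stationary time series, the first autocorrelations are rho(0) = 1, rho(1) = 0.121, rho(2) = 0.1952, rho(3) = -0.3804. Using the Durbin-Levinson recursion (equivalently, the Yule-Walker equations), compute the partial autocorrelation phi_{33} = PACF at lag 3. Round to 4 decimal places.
\phi_{33} = -0.4430

The PACF at lag k is phi_{kk}, the last component of the solution
to the Yule-Walker system G_k phi = r_k where
  (G_k)_{ij} = rho(|i - j|), (r_k)_i = rho(i), i,j = 1..k.
Equivalently, Durbin-Levinson gives phi_{kk} iteratively:
  phi_{11} = rho(1)
  phi_{kk} = [rho(k) - sum_{j=1..k-1} phi_{k-1,j} rho(k-j)]
            / [1 - sum_{j=1..k-1} phi_{k-1,j} rho(j)],
  phi_{k,j} = phi_{k-1,j} - phi_{kk} phi_{k-1,k-j},  j = 1..k-1.
Step k = 1:
  phi_11 = rho(1) = 0.121.
Step k = 2:
  phi_22 = [rho(2) - phi_11 rho(1)] / [1 - phi_11 rho(1)] = [0.1952 - (0.121)(0.121)] / [1 - (0.121)(0.121)]
         = 0.180559 / 0.985359 = 0.183242.
  Update: phi_21 = phi_11 - phi_22 phi_11 = 0.121 - (0.183242)(0.121) = 0.098828.
Step k = 3:
  phi_33 = [rho(3) - phi_21 rho(2) - phi_22 rho(1)] / [1 - phi_21 rho(1) - phi_22 rho(2)]
    numerator   = -0.3804 - (0.098828)(0.1952) - (0.183242)(0.121) = -0.42186344
    denominator = 1 - (0.098828)(0.121) - (0.183242)(0.1952) = 0.95227304
  phi_33 = -0.42186344 / 0.95227304 = -0.443.
Therefore phi_{33} = -0.4430.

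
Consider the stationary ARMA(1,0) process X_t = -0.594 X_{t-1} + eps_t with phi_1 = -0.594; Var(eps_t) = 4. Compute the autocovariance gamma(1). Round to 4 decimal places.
\gamma(1) = -3.6714

Multiply the model equation by X_{t-k} and take expectations. With theta_0 = psi_0 = 1 and psi_j the MA(infinity) weights, this gives
  gamma(k) - sum_i phi_i gamma(k-i) = c_k,
  c_k = sigma^2 * sum_{j=k..q} theta_j psi_{j-k}   (c_k = 0 for k > q),
using gamma(-m) = gamma(m).
Pure AR (q = 0): c_0 = sigma^2 = 4, c_k = 0 for k >= 1.
Equations for k = 0 and k = 1 (AR order 1):
  gamma(0) = phi_1 gamma(1) + c_0
  gamma(1) = phi_1 gamma(0) + c_1
Substituting the second into the first: gamma(0) (1 - phi_1^2) = c_0 + phi_1 c_1, so
  gamma(0) = c_0 / (1 - phi_1^2) = 4 / (1 - (-0.594)^2) = 4 / 0.647164 = 6.180814.
  gamma(1) = phi_1 gamma(0) = (-0.594)(6.180814) = -3.671403.
Therefore gamma(1) = -3.6714 (to 4 decimal places).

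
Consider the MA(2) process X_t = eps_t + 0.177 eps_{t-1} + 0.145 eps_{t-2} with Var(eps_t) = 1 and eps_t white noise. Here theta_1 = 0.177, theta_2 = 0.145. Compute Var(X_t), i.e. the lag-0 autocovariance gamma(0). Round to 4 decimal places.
\gamma(0) = 1.0524

For an MA(q) process X_t = eps_t + sum_i theta_i eps_{t-i} with
Var(eps_t) = sigma^2, the variance is
  gamma(0) = sigma^2 * (1 + sum_i theta_i^2).
  sum_i theta_i^2 = (0.177)^2 + (0.145)^2 = 0.031329 + 0.021025 = 0.052354.
  gamma(0) = 1 * (1 + 0.052354) = 1 * 1.052354 = 1.052354, which rounds to 1.0524.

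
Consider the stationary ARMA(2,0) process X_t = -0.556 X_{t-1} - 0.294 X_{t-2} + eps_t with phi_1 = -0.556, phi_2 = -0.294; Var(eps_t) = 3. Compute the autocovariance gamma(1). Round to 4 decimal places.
\gamma(1) = -1.7305

Multiply the model equation by X_{t-k} and take expectations. With theta_0 = psi_0 = 1 and psi_j the MA(infinity) weights, this gives
  gamma(k) - sum_i phi_i gamma(k-i) = c_k,
  c_k = sigma^2 * sum_{j=k..q} theta_j psi_{j-k}   (c_k = 0 for k > q),
using gamma(-m) = gamma(m).
Pure AR (q = 0): c_0 = sigma^2 = 3, c_k = 0 for k >= 1.
Equations for k = 0, 1, 2 (AR order 2, c_2 = 0):
  (E0) gamma(0) = phi_1 gamma(1) + phi_2 gamma(2) + c_0
  (E1) gamma(1) = phi_1 gamma(0) + phi_2 gamma(1) + c_1
  (E2) gamma(2) = phi_1 gamma(1) + phi_2 gamma(0)
From (E1): gamma(1) = A gamma(0) + B with
  A = phi_1 / (1 - phi_2) = -0.556 / 1.294 = -0.429675,   B = c_1 / (1 - phi_2) = 0 / 1.294 = 0.
Insert (E2) into (E0): gamma(0) (1 - phi_2^2) = phi_1 (1 + phi_2) gamma(1) + c_0.
  phi_1 (1 + phi_2) = (-0.556)(0.706) = -0.392536,   1 - phi_2^2 = 0.913564.
Replace gamma(1) by A gamma(0) + B and collect gamma(0):
  gamma(0) [0.913564 - (-0.392536)(-0.429675)] = c_0 = 3
  gamma(0) * 0.744901 = 3
  gamma(0) = 3 / 0.744901 = 4.027381.
  gamma(1) = A gamma(0) = (-0.429675)(4.027381) = -1.730467.
Therefore gamma(1) = -1.7305 (to 4 decimal places).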